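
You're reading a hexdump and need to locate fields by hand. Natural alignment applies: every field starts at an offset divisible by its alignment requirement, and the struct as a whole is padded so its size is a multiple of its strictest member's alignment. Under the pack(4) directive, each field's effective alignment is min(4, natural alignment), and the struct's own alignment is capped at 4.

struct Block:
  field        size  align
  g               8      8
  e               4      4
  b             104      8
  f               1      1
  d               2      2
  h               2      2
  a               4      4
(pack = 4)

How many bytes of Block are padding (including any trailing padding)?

3

0..8  g  (8B, 4-aligned)
8..12  e  (4B, 4-aligned)
12..116  b  (104B, 4-aligned)
116..117  f  (1B, 1-aligned)
117..118  -- padding (1B)
118..120  d  (2B, 2-aligned)
120..122  h  (2B, 2-aligned)
122..124  -- padding (2B)
124..128  a  (4B, 4-aligned)
sizeof = 128, alignof = 4
data bytes 125, size 128 → padding 3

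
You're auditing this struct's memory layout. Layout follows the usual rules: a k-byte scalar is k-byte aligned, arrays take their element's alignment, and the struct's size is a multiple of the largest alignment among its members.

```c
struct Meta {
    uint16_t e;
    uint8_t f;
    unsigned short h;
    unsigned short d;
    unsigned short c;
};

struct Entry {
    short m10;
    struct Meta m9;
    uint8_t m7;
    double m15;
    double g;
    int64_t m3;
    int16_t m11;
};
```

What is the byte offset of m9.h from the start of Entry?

Meta: 0..2  e  (2B, 2-aligned); 2..3  f  (1B, 1-aligned); 3..4  -- padding (1B); 4..6  h  (2B, 2-aligned); 6..8  d  (2B, 2-aligned); 8..10  c  (2B, 2-aligned); sizeof = 10, alignof = 2
0..2  m10  (2B, 2-aligned)
2..12  m9  (10B, 2-aligned)
within Meta: h at 4
2 + 4 = 6

6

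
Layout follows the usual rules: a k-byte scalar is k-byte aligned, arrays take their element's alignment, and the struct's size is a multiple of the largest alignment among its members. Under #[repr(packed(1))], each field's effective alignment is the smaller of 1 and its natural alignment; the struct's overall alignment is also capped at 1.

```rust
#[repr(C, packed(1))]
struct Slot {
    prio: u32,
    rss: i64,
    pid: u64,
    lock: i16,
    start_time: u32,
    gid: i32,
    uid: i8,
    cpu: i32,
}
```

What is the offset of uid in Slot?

prio at 0 (size 4, align 1) → ends 4
rss at 4 (size 8, align 1) → ends 12
pid at 12 (size 8, align 1) → ends 20
lock at 20 (size 2, align 1) → ends 22
start_time at 22 (size 4, align 1) → ends 26
gid at 26 (size 4, align 1) → ends 30
uid at 30 (size 1, align 1) → ends 31

30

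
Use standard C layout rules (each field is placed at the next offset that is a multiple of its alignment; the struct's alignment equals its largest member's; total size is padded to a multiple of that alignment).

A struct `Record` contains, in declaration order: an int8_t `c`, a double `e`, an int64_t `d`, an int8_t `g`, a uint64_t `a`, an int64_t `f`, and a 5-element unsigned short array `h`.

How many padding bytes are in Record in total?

@0: c [1B, align 1] → 1
+7 pad (align 8)
@8: e [8B, align 8] → 16
@16: d [8B, align 8] → 24
@24: g [1B, align 1] → 25
+7 pad (align 8)
@32: a [8B, align 8] → 40
@40: f [8B, align 8] → 48
@48: h [10B, align 2] → 58
+6 tail pad (align 8)
size 64, align 8
data bytes 44, size 64 → padding 20

20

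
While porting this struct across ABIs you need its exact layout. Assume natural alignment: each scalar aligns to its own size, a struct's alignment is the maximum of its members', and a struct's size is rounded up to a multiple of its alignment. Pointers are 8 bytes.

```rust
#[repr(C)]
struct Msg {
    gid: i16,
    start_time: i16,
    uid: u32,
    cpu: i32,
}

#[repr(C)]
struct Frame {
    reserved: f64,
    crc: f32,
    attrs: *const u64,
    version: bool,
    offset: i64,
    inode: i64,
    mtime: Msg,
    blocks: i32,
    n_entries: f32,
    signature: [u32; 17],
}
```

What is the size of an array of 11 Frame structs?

1496

Msg: 0..2  gid  (2B, 2-aligned); 2..4  start_time  (2B, 2-aligned); 4..8  uid  (4B, 4-aligned); 8..12  cpu  (4B, 4-aligned); sizeof = 12, alignof = 4
0..8  reserved  (8B, 8-aligned)
8..12  crc  (4B, 4-aligned)
12..16  -- padding (4B)
16..24  attrs  (8B, 8-aligned)
24..25  version  (1B, 1-aligned)
25..32  -- padding (7B)
32..40  offset  (8B, 8-aligned)
40..48  inode  (8B, 8-aligned)
48..60  mtime  (12B, 4-aligned)
60..64  blocks  (4B, 4-aligned)
64..68  n_entries  (4B, 4-aligned)
68..136  signature  (68B, 4-aligned)
sizeof = 136, alignof = 8
array of 11: 11 × 136 = 1496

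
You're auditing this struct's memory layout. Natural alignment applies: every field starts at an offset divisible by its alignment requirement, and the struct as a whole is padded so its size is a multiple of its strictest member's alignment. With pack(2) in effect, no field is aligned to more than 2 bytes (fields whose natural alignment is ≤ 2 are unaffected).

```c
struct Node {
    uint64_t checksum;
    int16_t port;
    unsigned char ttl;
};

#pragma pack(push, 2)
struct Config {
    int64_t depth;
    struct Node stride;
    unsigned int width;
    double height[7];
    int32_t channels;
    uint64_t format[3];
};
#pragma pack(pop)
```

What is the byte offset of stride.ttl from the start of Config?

Node: @0: checksum [8B, align 8] → 8; @8: port [2B, align 2] → 10; @10: ttl [1B, align 1] → 11; +5 tail pad (align 8); size 16, align 8
@0: depth [8B, align 2] → 8
@8: stride [16B, align 2] → 24
within Node: ttl at 10
8 + 10 = 18

18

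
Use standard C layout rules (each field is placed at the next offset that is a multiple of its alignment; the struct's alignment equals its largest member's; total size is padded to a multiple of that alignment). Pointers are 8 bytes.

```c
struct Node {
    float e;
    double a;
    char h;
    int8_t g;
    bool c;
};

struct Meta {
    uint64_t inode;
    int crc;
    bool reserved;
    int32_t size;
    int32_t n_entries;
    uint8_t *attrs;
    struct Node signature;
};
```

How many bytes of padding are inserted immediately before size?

3

Node: @0: e [4B, align 4] → 4; +4 pad (align 8); @8: a [8B, align 8] → 16; @16: h [1B, align 1] → 17; @17: g [1B, align 1] → 18; @18: c [1B, align 1] → 19; +5 tail pad (align 8); size 24, align 8
@0: inode [8B, align 8] → 8
@8: crc [4B, align 4] → 12
@12: reserved [1B, align 1] → 13
+3 pad (align 4)
@16: size [4B, align 4] → 20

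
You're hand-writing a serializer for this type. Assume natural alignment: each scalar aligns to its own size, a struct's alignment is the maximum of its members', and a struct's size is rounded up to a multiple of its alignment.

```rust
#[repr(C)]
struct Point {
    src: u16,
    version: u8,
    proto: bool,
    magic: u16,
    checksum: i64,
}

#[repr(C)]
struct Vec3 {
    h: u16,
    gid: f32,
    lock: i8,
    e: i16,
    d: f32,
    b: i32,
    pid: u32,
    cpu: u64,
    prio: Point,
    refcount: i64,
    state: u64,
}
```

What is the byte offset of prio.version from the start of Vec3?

Point: src at 0 (size 2, align 2) → ends 2; version at 2 (size 1, align 1) → ends 3; proto at 3 (size 1, align 1) → ends 4; magic at 4 (size 2, align 2) → ends 6; pad 2 to align 8 for checksum; checksum at 8 (size 8, align 8) → ends 16; total 16 bytes, alignment 8
h at 0 (size 2, align 2) → ends 2
pad 2 to align 4 for gid
gid at 4 (size 4, align 4) → ends 8
lock at 8 (size 1, align 1) → ends 9
pad 1 to align 2 for e
e at 10 (size 2, align 2) → ends 12
d at 12 (size 4, align 4) → ends 16
b at 16 (size 4, align 4) → ends 20
pid at 20 (size 4, align 4) → ends 24
cpu at 24 (size 8, align 8) → ends 32
prio at 32 (size 16, align 8) → ends 48
within Point: version at 2
32 + 2 = 34

34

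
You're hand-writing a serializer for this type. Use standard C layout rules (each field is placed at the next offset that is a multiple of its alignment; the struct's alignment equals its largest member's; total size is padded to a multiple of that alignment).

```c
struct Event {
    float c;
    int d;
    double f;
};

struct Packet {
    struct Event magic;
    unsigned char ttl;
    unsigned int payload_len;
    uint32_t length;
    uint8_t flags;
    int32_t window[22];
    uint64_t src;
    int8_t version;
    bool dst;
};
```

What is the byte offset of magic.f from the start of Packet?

8

Event: 0..4  c  (4B, 4-aligned); 4..8  d  (4B, 4-aligned); 8..16  f  (8B, 8-aligned); sizeof = 16, alignof = 8
0..16  magic  (16B, 8-aligned)
within Event: f at 8
0 + 8 = 8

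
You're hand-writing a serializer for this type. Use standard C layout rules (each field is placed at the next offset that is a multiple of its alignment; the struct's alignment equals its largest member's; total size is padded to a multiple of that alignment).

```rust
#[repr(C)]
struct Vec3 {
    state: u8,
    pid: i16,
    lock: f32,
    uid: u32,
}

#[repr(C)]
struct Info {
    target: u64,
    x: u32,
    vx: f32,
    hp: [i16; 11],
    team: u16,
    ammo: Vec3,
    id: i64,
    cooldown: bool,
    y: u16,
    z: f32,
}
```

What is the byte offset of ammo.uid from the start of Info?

48

Vec3: @0: state [1B, align 1] → 1; +1 pad (align 2); @2: pid [2B, align 2] → 4; @4: lock [4B, align 4] → 8; @8: uid [4B, align 4] → 12; size 12, align 4
@0: target [8B, align 8] → 8
@8: x [4B, align 4] → 12
@12: vx [4B, align 4] → 16
@16: hp [22B, align 2] → 38
@38: team [2B, align 2] → 40
@40: ammo [12B, align 4] → 52
within Vec3: uid at 8
40 + 8 = 48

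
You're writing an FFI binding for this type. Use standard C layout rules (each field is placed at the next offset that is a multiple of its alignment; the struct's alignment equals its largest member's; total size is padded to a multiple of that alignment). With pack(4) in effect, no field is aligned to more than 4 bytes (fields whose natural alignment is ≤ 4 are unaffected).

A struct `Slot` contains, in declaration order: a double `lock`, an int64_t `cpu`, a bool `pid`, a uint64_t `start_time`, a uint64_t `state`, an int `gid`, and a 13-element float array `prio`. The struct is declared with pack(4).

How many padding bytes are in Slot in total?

3

lock at 0 (size 8, align 4) → ends 8
cpu at 8 (size 8, align 4) → ends 16
pid at 16 (size 1, align 1) → ends 17
pad 3 to align 4 for start_time
start_time at 20 (size 8, align 4) → ends 28
state at 28 (size 8, align 4) → ends 36
gid at 36 (size 4, align 4) → ends 40
prio at 40 (size 52, align 4) → ends 92
total 92 bytes, alignment 4
data bytes 89, size 92 → padding 3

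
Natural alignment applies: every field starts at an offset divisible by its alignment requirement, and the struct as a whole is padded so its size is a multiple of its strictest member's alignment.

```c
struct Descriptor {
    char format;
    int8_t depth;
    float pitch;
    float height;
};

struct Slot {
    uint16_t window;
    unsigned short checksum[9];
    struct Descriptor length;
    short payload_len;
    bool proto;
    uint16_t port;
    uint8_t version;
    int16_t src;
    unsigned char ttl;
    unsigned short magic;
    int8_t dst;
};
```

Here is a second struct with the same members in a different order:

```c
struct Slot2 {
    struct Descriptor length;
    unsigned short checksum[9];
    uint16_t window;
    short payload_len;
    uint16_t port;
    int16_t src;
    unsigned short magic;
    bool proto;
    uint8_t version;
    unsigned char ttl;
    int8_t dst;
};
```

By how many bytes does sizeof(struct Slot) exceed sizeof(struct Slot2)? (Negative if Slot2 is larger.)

Descriptor: format at 0 (size 1, align 1) → ends 1; depth at 1 (size 1, align 1) → ends 2; pad 2 to align 4 for pitch; pitch at 4 (size 4, align 4) → ends 8; height at 8 (size 4, align 4) → ends 12; total 12 bytes, alignment 4
window at 0 (size 2, align 2) → ends 2
checksum at 2 (size 18, align 2) → ends 20
length at 20 (size 12, align 4) → ends 32
payload_len at 32 (size 2, align 2) → ends 34
proto at 34 (size 1, align 1) → ends 35
pad 1 to align 2 for port
port at 36 (size 2, align 2) → ends 38
version at 38 (size 1, align 1) → ends 39
pad 1 to align 2 for src
src at 40 (size 2, align 2) → ends 42
ttl at 42 (size 1, align 1) → ends 43
pad 1 to align 2 for magic
magic at 44 (size 2, align 2) → ends 46
dst at 46 (size 1, align 1) → ends 47
tail pad 1 to reach multiple of 4
total 48 bytes, alignment 4
— Slot2 —
length at 0 (size 12, align 4) → ends 12
checksum at 12 (size 18, align 2) → ends 30
window at 30 (size 2, align 2) → ends 32
payload_len at 32 (size 2, align 2) → ends 34
port at 34 (size 2, align 2) → ends 36
src at 36 (size 2, align 2) → ends 38
magic at 38 (size 2, align 2) → ends 40
proto at 40 (size 1, align 1) → ends 41
version at 41 (size 1, align 1) → ends 42
ttl at 42 (size 1, align 1) → ends 43
dst at 43 (size 1, align 1) → ends 44
total 44 bytes, alignment 4
48 − 44 = 4

4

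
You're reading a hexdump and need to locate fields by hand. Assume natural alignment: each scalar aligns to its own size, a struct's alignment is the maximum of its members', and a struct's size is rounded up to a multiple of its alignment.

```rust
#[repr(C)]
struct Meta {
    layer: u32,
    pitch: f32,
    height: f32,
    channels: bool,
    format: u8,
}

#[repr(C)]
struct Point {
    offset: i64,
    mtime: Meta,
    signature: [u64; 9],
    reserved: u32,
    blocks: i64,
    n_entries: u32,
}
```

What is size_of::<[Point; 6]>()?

Meta: @0: layer [4B, align 4] → 4; @4: pitch [4B, align 4] → 8; @8: height [4B, align 4] → 12; @12: channels [1B, align 1] → 13; @13: format [1B, align 1] → 14; +2 tail pad (align 4); size 16, align 4
@0: offset [8B, align 8] → 8
@8: mtime [16B, align 4] → 24
@24: signature [72B, align 8] → 96
@96: reserved [4B, align 4] → 100
+4 pad (align 8)
@104: blocks [8B, align 8] → 112
@112: n_entries [4B, align 4] → 116
+4 tail pad (align 8)
size 120, align 8
array of 6: 6 × 120 = 720

720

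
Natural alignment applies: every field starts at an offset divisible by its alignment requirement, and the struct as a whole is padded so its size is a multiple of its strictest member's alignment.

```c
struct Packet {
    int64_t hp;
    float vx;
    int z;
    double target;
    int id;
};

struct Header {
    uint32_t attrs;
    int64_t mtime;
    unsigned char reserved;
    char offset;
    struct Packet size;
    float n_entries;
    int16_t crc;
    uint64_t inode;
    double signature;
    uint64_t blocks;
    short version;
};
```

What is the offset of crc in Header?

Packet: @0: hp [8B, align 8] → 8; @8: vx [4B, align 4] → 12; @12: z [4B, align 4] → 16; @16: target [8B, align 8] → 24; @24: id [4B, align 4] → 28; +4 tail pad (align 8); size 32, align 8
@0: attrs [4B, align 4] → 4
+4 pad (align 8)
@8: mtime [8B, align 8] → 16
@16: reserved [1B, align 1] → 17
@17: offset [1B, align 1] → 18
+6 pad (align 8)
@24: size [32B, align 8] → 56
@56: n_entries [4B, align 4] → 60
@60: crc [2B, align 2] → 62

60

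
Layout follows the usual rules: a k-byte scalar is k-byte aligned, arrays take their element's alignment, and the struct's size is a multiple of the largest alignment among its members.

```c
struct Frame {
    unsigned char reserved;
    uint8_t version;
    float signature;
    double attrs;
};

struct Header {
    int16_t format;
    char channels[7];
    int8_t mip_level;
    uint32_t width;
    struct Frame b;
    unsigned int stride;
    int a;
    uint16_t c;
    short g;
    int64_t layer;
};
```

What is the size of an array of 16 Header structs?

896

Frame: 0..1  reserved  (1B, 1-aligned); 1..2  version  (1B, 1-aligned); 2..4  -- padding (2B); 4..8  signature  (4B, 4-aligned); 8..16  attrs  (8B, 8-aligned); sizeof = 16, alignof = 8
0..2  format  (2B, 2-aligned)
2..9  channels  (7B, 1-aligned)
9..10  mip_level  (1B, 1-aligned)
10..12  -- padding (2B)
12..16  width  (4B, 4-aligned)
16..32  b  (16B, 8-aligned)
32..36  stride  (4B, 4-aligned)
36..40  a  (4B, 4-aligned)
40..42  c  (2B, 2-aligned)
42..44  g  (2B, 2-aligned)
44..48  -- padding (4B)
48..56  layer  (8B, 8-aligned)
sizeof = 56, alignof = 8
array of 16: 16 × 56 = 896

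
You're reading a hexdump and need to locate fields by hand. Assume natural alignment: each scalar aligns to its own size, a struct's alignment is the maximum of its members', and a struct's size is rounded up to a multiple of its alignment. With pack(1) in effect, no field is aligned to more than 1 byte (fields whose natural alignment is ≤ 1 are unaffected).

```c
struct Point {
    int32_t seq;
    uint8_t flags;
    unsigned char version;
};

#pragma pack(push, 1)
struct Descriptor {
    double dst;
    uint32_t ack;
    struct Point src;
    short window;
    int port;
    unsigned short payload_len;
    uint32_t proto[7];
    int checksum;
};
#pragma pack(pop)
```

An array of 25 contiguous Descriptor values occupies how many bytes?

1500

Point: seq at 0 (size 4, align 4) → ends 4; flags at 4 (size 1, align 1) → ends 5; version at 5 (size 1, align 1) → ends 6; tail pad 2 to reach multiple of 4; total 8 bytes, alignment 4
dst at 0 (size 8, align 1) → ends 8
ack at 8 (size 4, align 1) → ends 12
src at 12 (size 8, align 1) → ends 20
window at 20 (size 2, align 1) → ends 22
port at 22 (size 4, align 1) → ends 26
payload_len at 26 (size 2, align 1) → ends 28
proto at 28 (size 28, align 1) → ends 56
checksum at 56 (size 4, align 1) → ends 60
total 60 bytes, alignment 1
array of 25: 25 × 60 = 1500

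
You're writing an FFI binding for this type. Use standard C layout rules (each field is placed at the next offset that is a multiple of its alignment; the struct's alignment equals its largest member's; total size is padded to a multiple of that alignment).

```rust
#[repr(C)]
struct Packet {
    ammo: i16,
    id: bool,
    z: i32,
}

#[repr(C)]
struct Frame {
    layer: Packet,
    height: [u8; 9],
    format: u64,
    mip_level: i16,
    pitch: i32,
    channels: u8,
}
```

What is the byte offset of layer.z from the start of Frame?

Packet: ammo at 0 (size 2, align 2) → ends 2; id at 2 (size 1, align 1) → ends 3; pad 1 to align 4 for z; z at 4 (size 4, align 4) → ends 8; total 8 bytes, alignment 4
layer at 0 (size 8, align 4) → ends 8
within Packet: z at 4
0 + 4 = 4

4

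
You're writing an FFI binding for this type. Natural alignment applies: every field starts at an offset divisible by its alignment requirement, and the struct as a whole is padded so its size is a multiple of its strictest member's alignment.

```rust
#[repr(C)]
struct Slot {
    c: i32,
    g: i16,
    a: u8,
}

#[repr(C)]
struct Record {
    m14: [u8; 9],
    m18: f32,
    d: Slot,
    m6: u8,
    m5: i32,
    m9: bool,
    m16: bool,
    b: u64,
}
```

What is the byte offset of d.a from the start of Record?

22

Slot: c at 0 (size 4, align 4) → ends 4; g at 4 (size 2, align 2) → ends 6; a at 6 (size 1, align 1) → ends 7; tail pad 1 to reach multiple of 4; total 8 bytes, alignment 4
m14 at 0 (size 9, align 1) → ends 9
pad 3 to align 4 for m18
m18 at 12 (size 4, align 4) → ends 16
d at 16 (size 8, align 4) → ends 24
within Slot: a at 6
16 + 6 = 22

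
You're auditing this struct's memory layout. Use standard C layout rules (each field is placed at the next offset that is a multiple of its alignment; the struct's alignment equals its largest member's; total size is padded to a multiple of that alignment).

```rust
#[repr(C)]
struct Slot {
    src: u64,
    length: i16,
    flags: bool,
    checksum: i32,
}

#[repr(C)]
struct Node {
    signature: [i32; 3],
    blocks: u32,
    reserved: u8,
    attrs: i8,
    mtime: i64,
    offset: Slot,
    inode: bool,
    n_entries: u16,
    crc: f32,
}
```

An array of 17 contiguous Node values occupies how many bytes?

Slot: 0..8  src  (8B, 8-aligned); 8..10  length  (2B, 2-aligned); 10..11  flags  (1B, 1-aligned); 11..12  -- padding (1B); 12..16  checksum  (4B, 4-aligned); sizeof = 16, alignof = 8
0..12  signature  (12B, 4-aligned)
12..16  blocks  (4B, 4-aligned)
16..17  reserved  (1B, 1-aligned)
17..18  attrs  (1B, 1-aligned)
18..24  -- padding (6B)
24..32  mtime  (8B, 8-aligned)
32..48  offset  (16B, 8-aligned)
48..49  inode  (1B, 1-aligned)
49..50  -- padding (1B)
50..52  n_entries  (2B, 2-aligned)
52..56  crc  (4B, 4-aligned)
sizeof = 56, alignof = 8
array of 17: 17 × 56 = 952

952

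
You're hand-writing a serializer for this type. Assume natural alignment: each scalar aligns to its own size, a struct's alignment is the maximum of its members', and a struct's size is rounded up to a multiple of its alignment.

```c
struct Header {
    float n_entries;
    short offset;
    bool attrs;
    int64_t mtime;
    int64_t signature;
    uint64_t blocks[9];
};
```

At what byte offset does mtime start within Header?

8

@0: n_entries [4B, align 4] → 4
@4: offset [2B, align 2] → 6
@6: attrs [1B, align 1] → 7
+1 pad (align 8)
@8: mtime [8B, align 8] → 16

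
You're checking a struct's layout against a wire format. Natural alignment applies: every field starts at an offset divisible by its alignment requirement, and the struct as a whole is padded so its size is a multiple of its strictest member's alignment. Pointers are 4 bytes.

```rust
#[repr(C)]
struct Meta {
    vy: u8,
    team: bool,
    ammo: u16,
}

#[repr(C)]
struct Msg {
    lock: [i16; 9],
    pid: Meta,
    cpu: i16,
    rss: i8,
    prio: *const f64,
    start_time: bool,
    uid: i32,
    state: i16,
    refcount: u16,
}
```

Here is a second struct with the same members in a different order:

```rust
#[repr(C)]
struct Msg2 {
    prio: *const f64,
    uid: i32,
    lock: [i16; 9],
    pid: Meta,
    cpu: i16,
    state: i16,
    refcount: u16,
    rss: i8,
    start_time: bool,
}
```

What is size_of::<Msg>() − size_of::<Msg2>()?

4

Meta: vy at 0 (size 1, align 1) → ends 1; team at 1 (size 1, align 1) → ends 2; ammo at 2 (size 2, align 2) → ends 4; total 4 bytes, alignment 2
lock at 0 (size 18, align 2) → ends 18
pid at 18 (size 4, align 2) → ends 22
cpu at 22 (size 2, align 2) → ends 24
rss at 24 (size 1, align 1) → ends 25
pad 3 to align 4 for prio
prio at 28 (size 4, align 4) → ends 32
start_time at 32 (size 1, align 1) → ends 33
pad 3 to align 4 for uid
uid at 36 (size 4, align 4) → ends 40
state at 40 (size 2, align 2) → ends 42
refcount at 42 (size 2, align 2) → ends 44
total 44 bytes, alignment 4
— Msg2 —
prio at 0 (size 4, align 4) → ends 4
uid at 4 (size 4, align 4) → ends 8
lock at 8 (size 18, align 2) → ends 26
pid at 26 (size 4, align 2) → ends 30
cpu at 30 (size 2, align 2) → ends 32
state at 32 (size 2, align 2) → ends 34
refcount at 34 (size 2, align 2) → ends 36
rss at 36 (size 1, align 1) → ends 37
start_time at 37 (size 1, align 1) → ends 38
tail pad 2 to reach multiple of 4
total 40 bytes, alignment 4
44 − 40 = 4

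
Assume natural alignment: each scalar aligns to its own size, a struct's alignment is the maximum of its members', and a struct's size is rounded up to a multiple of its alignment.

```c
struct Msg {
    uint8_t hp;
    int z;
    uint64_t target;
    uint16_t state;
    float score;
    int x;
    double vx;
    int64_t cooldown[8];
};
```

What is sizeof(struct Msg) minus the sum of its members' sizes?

9

0..1  hp  (1B, 1-aligned)
1..4  -- padding (3B)
4..8  z  (4B, 4-aligned)
8..16  target  (8B, 8-aligned)
16..18  state  (2B, 2-aligned)
18..20  -- padding (2B)
20..24  score  (4B, 4-aligned)
24..28  x  (4B, 4-aligned)
28..32  -- padding (4B)
32..40  vx  (8B, 8-aligned)
40..104  cooldown  (64B, 8-aligned)
sizeof = 104, alignof = 8
data bytes 95, size 104 → padding 9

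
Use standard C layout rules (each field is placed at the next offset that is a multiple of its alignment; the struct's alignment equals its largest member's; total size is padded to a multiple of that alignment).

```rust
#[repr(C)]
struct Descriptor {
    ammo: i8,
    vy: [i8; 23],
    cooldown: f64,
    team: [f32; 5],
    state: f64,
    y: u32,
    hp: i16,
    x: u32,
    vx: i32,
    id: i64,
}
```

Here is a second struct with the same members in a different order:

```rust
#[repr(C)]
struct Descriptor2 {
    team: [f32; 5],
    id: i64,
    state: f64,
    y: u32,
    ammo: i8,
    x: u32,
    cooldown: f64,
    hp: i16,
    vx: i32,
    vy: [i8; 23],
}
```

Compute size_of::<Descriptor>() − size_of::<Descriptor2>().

-8

ammo at 0 (size 1, align 1) → ends 1
vy at 1 (size 23, align 1) → ends 24
cooldown at 24 (size 8, align 8) → ends 32
team at 32 (size 20, align 4) → ends 52
pad 4 to align 8 for state
state at 56 (size 8, align 8) → ends 64
y at 64 (size 4, align 4) → ends 68
hp at 68 (size 2, align 2) → ends 70
pad 2 to align 4 for x
x at 72 (size 4, align 4) → ends 76
vx at 76 (size 4, align 4) → ends 80
id at 80 (size 8, align 8) → ends 88
total 88 bytes, alignment 8
— Descriptor2 —
team at 0 (size 20, align 4) → ends 20
pad 4 to align 8 for id
id at 24 (size 8, align 8) → ends 32
state at 32 (size 8, align 8) → ends 40
y at 40 (size 4, align 4) → ends 44
ammo at 44 (size 1, align 1) → ends 45
pad 3 to align 4 for x
x at 48 (size 4, align 4) → ends 52
pad 4 to align 8 for cooldown
cooldown at 56 (size 8, align 8) → ends 64
hp at 64 (size 2, align 2) → ends 66
pad 2 to align 4 for vx
vx at 68 (size 4, align 4) → ends 72
vy at 72 (size 23, align 1) → ends 95
tail pad 1 to reach multiple of 8
total 96 bytes, alignment 8
88 − 96 = -8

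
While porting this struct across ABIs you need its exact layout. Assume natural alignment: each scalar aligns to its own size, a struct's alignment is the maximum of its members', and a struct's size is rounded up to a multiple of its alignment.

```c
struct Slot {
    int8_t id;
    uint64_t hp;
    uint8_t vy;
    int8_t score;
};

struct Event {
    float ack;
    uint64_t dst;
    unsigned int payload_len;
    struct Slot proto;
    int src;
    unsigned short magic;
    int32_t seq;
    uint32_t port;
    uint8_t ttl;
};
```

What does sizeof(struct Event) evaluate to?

Slot: @0: id [1B, align 1] → 1; +7 pad (align 8); @8: hp [8B, align 8] → 16; @16: vy [1B, align 1] → 17; @17: score [1B, align 1] → 18; +6 tail pad (align 8); size 24, align 8
@0: ack [4B, align 4] → 4
+4 pad (align 8)
@8: dst [8B, align 8] → 16
@16: payload_len [4B, align 4] → 20
+4 pad (align 8)
@24: proto [24B, align 8] → 48
@48: src [4B, align 4] → 52
@52: magic [2B, align 2] → 54
+2 pad (align 4)
@56: seq [4B, align 4] → 60
@60: port [4B, align 4] → 64
@64: ttl [1B, align 1] → 65
+7 tail pad (align 8)
size 72, align 8

72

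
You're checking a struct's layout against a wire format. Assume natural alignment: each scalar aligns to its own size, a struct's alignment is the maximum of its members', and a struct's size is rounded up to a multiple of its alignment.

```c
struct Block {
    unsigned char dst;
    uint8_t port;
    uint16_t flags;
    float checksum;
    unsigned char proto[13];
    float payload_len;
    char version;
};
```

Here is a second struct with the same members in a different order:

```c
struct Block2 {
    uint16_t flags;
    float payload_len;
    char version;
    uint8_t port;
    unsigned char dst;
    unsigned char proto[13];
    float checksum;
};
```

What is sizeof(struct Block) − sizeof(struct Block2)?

dst at 0 (size 1, align 1) → ends 1
port at 1 (size 1, align 1) → ends 2
flags at 2 (size 2, align 2) → ends 4
checksum at 4 (size 4, align 4) → ends 8
proto at 8 (size 13, align 1) → ends 21
pad 3 to align 4 for payload_len
payload_len at 24 (size 4, align 4) → ends 28
version at 28 (size 1, align 1) → ends 29
tail pad 3 to reach multiple of 4
total 32 bytes, alignment 4
— Block2 —
flags at 0 (size 2, align 2) → ends 2
pad 2 to align 4 for payload_len
payload_len at 4 (size 4, align 4) → ends 8
version at 8 (size 1, align 1) → ends 9
port at 9 (size 1, align 1) → ends 10
dst at 10 (size 1, align 1) → ends 11
proto at 11 (size 13, align 1) → ends 24
checksum at 24 (size 4, align 4) → ends 28
total 28 bytes, alignment 4
32 − 28 = 4

4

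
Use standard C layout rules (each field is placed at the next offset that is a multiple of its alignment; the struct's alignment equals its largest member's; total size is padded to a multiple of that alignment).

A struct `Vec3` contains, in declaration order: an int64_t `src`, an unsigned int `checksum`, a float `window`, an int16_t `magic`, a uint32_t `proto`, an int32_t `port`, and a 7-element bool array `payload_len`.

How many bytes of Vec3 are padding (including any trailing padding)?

7

src at 0 (size 8, align 8) → ends 8
checksum at 8 (size 4, align 4) → ends 12
window at 12 (size 4, align 4) → ends 16
magic at 16 (size 2, align 2) → ends 18
pad 2 to align 4 for proto
proto at 20 (size 4, align 4) → ends 24
port at 24 (size 4, align 4) → ends 28
payload_len at 28 (size 7, align 1) → ends 35
tail pad 5 to reach multiple of 8
total 40 bytes, alignment 8
data bytes 33, size 40 → padding 7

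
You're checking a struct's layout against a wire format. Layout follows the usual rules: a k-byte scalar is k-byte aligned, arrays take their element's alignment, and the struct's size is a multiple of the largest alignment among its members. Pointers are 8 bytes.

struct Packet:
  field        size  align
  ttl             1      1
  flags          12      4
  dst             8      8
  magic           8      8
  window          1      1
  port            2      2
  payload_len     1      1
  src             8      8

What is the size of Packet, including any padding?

ttl at 0 (size 1, align 1) → ends 1
pad 3 to align 4 for flags
flags at 4 (size 12, align 4) → ends 16
dst at 16 (size 8, align 8) → ends 24
magic at 24 (size 8, align 8) → ends 32
window at 32 (size 1, align 1) → ends 33
pad 1 to align 2 for port
port at 34 (size 2, align 2) → ends 36
payload_len at 36 (size 1, align 1) → ends 37
pad 3 to align 8 for src
src at 40 (size 8, align 8) → ends 48
total 48 bytes, alignment 8

48 bytes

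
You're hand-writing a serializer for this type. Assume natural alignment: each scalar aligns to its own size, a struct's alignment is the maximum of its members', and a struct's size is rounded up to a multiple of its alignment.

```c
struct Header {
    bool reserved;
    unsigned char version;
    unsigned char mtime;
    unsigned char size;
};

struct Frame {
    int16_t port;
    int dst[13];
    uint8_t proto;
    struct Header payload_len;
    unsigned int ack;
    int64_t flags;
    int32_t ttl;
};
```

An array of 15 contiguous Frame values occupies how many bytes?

1320

Header: reserved at 0 (size 1, align 1) → ends 1; version at 1 (size 1, align 1) → ends 2; mtime at 2 (size 1, align 1) → ends 3; size at 3 (size 1, align 1) → ends 4; total 4 bytes, alignment 1
port at 0 (size 2, align 2) → ends 2
pad 2 to align 4 for dst
dst at 4 (size 52, align 4) → ends 56
proto at 56 (size 1, align 1) → ends 57
payload_len at 57 (size 4, align 1) → ends 61
pad 3 to align 4 for ack
ack at 64 (size 4, align 4) → ends 68
pad 4 to align 8 for flags
flags at 72 (size 8, align 8) → ends 80
ttl at 80 (size 4, align 4) → ends 84
tail pad 4 to reach multiple of 8
total 88 bytes, alignment 8
array of 15: 15 × 88 = 1320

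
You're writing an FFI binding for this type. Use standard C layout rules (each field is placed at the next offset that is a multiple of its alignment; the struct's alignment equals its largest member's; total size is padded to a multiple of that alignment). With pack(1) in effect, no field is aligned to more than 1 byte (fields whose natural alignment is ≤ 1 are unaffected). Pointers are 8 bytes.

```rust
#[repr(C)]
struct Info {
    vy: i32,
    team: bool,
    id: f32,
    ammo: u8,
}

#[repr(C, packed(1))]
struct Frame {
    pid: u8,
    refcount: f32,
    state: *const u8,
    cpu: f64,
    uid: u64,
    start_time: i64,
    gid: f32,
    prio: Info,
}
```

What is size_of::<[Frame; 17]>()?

Info: 0..4  vy  (4B, 4-aligned); 4..5  team  (1B, 1-aligned); 5..8  -- padding (3B); 8..12  id  (4B, 4-aligned); 12..13  ammo  (1B, 1-aligned); 13..16  -- tail padding (3B); sizeof = 16, alignof = 4
0..1  pid  (1B, 1-aligned)
1..5  refcount  (4B, 1-aligned)
5..13  state  (8B, 1-aligned)
13..21  cpu  (8B, 1-aligned)
21..29  uid  (8B, 1-aligned)
29..37  start_time  (8B, 1-aligned)
37..41  gid  (4B, 1-aligned)
41..57  prio  (16B, 1-aligned)
sizeof = 57, alignof = 1
array of 17: 17 × 57 = 969

969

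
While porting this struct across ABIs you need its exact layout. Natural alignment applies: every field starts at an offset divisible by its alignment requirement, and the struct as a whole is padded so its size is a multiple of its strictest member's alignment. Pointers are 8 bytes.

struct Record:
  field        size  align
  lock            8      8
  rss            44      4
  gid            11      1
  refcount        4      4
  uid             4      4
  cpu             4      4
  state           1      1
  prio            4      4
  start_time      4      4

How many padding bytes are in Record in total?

4

0..8  lock  (8B, 8-aligned)
8..52  rss  (44B, 4-aligned)
52..63  gid  (11B, 1-aligned)
63..64  -- padding (1B)
64..68  refcount  (4B, 4-aligned)
68..72  uid  (4B, 4-aligned)
72..76  cpu  (4B, 4-aligned)
76..77  state  (1B, 1-aligned)
77..80  -- padding (3B)
80..84  prio  (4B, 4-aligned)
84..88  start_time  (4B, 4-aligned)
sizeof = 88, alignof = 8
data bytes 84, size 88 → padding 4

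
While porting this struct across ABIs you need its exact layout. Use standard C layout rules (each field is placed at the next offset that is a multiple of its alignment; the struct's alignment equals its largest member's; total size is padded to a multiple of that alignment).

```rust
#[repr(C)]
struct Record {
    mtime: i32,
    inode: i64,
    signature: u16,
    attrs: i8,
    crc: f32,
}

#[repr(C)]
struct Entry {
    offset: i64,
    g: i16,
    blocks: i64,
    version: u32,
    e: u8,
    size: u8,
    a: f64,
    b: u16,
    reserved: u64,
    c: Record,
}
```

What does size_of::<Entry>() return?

Record: @0: mtime [4B, align 4] → 4; +4 pad (align 8); @8: inode [8B, align 8] → 16; @16: signature [2B, align 2] → 18; @18: attrs [1B, align 1] → 19; +1 pad (align 4); @20: crc [4B, align 4] → 24; size 24, align 8
@0: offset [8B, align 8] → 8
@8: g [2B, align 2] → 10
+6 pad (align 8)
@16: blocks [8B, align 8] → 24
@24: version [4B, align 4] → 28
@28: e [1B, align 1] → 29
@29: size [1B, align 1] → 30
+2 pad (align 8)
@32: a [8B, align 8] → 40
@40: b [2B, align 2] → 42
+6 pad (align 8)
@48: reserved [8B, align 8] → 56
@56: c [24B, align 8] → 80
size 80, align 8

80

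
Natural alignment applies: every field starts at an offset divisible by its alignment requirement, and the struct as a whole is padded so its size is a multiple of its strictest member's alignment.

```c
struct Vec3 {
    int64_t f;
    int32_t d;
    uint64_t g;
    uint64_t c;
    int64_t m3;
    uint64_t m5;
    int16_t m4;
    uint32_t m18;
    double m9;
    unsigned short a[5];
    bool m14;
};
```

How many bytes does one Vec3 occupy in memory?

80

@0: f [8B, align 8] → 8
@8: d [4B, align 4] → 12
+4 pad (align 8)
@16: g [8B, align 8] → 24
@24: c [8B, align 8] → 32
@32: m3 [8B, align 8] → 40
@40: m5 [8B, align 8] → 48
@48: m4 [2B, align 2] → 50
+2 pad (align 4)
@52: m18 [4B, align 4] → 56
@56: m9 [8B, align 8] → 64
@64: a [10B, align 2] → 74
@74: m14 [1B, align 1] → 75
+5 tail pad (align 8)
size 80, align 8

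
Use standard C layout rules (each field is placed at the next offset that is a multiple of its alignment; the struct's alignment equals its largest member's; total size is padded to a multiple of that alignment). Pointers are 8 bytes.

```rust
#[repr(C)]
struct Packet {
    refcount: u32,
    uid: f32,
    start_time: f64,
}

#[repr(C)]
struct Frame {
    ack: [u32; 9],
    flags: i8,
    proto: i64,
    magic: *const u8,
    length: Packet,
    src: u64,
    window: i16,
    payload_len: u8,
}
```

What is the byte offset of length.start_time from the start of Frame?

Packet: @0: refcount [4B, align 4] → 4; @4: uid [4B, align 4] → 8; @8: start_time [8B, align 8] → 16; size 16, align 8
@0: ack [36B, align 4] → 36
@36: flags [1B, align 1] → 37
+3 pad (align 8)
@40: proto [8B, align 8] → 48
@48: magic [8B, align 8] → 56
@56: length [16B, align 8] → 72
within Packet: start_time at 8
56 + 8 = 64

64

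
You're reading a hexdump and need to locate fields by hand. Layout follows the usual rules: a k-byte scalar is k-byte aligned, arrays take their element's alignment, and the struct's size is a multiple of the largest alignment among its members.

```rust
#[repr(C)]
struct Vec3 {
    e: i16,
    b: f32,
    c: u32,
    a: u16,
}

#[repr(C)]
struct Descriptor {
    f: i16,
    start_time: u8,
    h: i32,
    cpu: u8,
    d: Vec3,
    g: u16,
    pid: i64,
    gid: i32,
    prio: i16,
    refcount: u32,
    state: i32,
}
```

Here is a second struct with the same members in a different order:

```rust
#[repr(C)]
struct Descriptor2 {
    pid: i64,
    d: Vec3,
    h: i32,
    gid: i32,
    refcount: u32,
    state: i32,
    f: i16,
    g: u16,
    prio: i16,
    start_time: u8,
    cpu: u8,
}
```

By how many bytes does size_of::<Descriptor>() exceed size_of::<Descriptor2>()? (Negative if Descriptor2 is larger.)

Vec3: 0..2  e  (2B, 2-aligned); 2..4  -- padding (2B); 4..8  b  (4B, 4-aligned); 8..12  c  (4B, 4-aligned); 12..14  a  (2B, 2-aligned); 14..16  -- tail padding (2B); sizeof = 16, alignof = 4
0..2  f  (2B, 2-aligned)
2..3  start_time  (1B, 1-aligned)
3..4  -- padding (1B)
4..8  h  (4B, 4-aligned)
8..9  cpu  (1B, 1-aligned)
9..12  -- padding (3B)
12..28  d  (16B, 4-aligned)
28..30  g  (2B, 2-aligned)
30..32  -- padding (2B)
32..40  pid  (8B, 8-aligned)
40..44  gid  (4B, 4-aligned)
44..46  prio  (2B, 2-aligned)
46..48  -- padding (2B)
48..52  refcount  (4B, 4-aligned)
52..56  state  (4B, 4-aligned)
sizeof = 56, alignof = 8
— Descriptor2 —
0..8  pid  (8B, 8-aligned)
8..24  d  (16B, 4-aligned)
24..28  h  (4B, 4-aligned)
28..32  gid  (4B, 4-aligned)
32..36  refcount  (4B, 4-aligned)
36..40  state  (4B, 4-aligned)
40..42  f  (2B, 2-aligned)
42..44  g  (2B, 2-aligned)
44..46  prio  (2B, 2-aligned)
46..47  start_time  (1B, 1-aligned)
47..48  cpu  (1B, 1-aligned)
sizeof = 48, alignof = 8
56 − 48 = 8

8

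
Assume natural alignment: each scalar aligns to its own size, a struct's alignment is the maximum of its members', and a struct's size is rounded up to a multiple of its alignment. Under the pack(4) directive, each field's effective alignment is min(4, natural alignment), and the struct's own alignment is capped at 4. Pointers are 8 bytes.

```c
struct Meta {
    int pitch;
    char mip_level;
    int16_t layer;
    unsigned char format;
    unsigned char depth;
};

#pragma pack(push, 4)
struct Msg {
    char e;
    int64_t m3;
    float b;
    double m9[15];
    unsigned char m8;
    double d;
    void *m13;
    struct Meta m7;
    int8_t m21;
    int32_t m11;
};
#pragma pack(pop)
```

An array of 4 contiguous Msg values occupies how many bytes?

704

Meta: @0: pitch [4B, align 4] → 4; @4: mip_level [1B, align 1] → 5; +1 pad (align 2); @6: layer [2B, align 2] → 8; @8: format [1B, align 1] → 9; @9: depth [1B, align 1] → 10; +2 tail pad (align 4); size 12, align 4
@0: e [1B, align 1] → 1
+3 pad (align 4)
@4: m3 [8B, align 4] → 12
@12: b [4B, align 4] → 16
@16: m9 [120B, align 4] → 136
@136: m8 [1B, align 1] → 137
+3 pad (align 4)
@140: d [8B, align 4] → 148
@148: m13 [8B, align 4] → 156
@156: m7 [12B, align 4] → 168
@168: m21 [1B, align 1] → 169
+3 pad (align 4)
@172: m11 [4B, align 4] → 176
size 176, align 4
array of 4: 4 × 176 = 704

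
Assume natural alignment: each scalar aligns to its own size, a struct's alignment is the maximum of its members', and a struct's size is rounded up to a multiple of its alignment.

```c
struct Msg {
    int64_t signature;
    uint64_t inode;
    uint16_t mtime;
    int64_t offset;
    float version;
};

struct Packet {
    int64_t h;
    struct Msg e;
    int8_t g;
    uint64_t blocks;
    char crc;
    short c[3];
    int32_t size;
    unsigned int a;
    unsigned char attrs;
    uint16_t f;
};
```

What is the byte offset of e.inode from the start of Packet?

16

Msg: @0: signature [8B, align 8] → 8; @8: inode [8B, align 8] → 16; @16: mtime [2B, align 2] → 18; +6 pad (align 8); @24: offset [8B, align 8] → 32; @32: version [4B, align 4] → 36; +4 tail pad (align 8); size 40, align 8
@0: h [8B, align 8] → 8
@8: e [40B, align 8] → 48
within Msg: inode at 8
8 + 8 = 16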